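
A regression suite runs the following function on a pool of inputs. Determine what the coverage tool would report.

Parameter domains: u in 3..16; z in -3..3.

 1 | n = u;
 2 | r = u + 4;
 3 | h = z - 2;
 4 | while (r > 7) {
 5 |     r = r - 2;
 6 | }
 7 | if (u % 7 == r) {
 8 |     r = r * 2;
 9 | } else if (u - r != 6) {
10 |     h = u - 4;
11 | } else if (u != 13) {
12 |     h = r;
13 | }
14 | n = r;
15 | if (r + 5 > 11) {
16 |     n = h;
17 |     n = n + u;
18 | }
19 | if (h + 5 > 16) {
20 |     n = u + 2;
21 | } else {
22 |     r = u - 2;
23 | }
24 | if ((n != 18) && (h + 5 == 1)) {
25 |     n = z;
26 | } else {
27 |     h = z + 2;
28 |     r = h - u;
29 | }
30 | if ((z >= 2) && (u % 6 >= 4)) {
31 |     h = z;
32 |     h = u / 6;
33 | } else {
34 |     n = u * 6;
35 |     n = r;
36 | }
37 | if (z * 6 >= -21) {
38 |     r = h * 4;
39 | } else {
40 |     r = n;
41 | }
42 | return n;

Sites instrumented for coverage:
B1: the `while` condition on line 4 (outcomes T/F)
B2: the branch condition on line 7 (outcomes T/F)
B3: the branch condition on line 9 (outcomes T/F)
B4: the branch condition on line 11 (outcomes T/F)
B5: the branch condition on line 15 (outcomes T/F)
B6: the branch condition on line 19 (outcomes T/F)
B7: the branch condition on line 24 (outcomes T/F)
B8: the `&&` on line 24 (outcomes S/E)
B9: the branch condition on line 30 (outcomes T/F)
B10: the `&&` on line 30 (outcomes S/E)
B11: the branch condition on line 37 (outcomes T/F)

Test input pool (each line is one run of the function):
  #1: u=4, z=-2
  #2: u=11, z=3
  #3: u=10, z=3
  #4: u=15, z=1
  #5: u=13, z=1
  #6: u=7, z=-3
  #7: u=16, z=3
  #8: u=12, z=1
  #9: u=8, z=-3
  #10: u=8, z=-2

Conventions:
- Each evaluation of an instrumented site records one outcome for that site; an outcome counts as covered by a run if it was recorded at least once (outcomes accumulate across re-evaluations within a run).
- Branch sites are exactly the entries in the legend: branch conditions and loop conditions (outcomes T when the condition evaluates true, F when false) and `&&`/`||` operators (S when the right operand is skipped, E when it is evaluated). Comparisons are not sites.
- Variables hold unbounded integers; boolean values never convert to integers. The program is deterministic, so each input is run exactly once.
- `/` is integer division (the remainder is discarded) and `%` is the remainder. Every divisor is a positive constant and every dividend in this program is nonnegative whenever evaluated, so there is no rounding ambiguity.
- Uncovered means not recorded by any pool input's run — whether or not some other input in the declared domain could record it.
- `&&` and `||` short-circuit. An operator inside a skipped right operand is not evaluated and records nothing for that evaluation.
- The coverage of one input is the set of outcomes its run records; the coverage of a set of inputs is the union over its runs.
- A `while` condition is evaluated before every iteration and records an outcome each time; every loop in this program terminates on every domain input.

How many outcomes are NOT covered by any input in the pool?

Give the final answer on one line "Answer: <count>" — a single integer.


input #1 (u=4, z=-2): covers B1=T, B1=F, B2=F, B3=T, B5=F, B6=F, B7=F, B8=E, B9=F, B10=S, B11=T
input #2 (u=11, z=3): covers B1=T, B1=F, B2=F, B3=T, B5=T, B6=F, B7=F, B8=S, B9=T, B10=E, B11=T
input #3 (u=10, z=3): covers B1=T, B1=F, B2=F, B3=T, B5=F, B6=F, B7=F, B8=E, B9=T, B10=E, B11=T
input #4 (u=15, z=1): covers B1=T, B1=F, B2=F, B3=T, B5=T, B6=F, B7=F, B8=E, B9=F, B10=S, B11=T
input #5 (u=13, z=1): covers B1=T, B1=F, B2=F, B3=F, B4=F, B5=T, B6=F, B7=F, B8=E, B9=F, B10=S, B11=T
input #6 (u=7, z=-3): covers B1=T, B1=F, B2=F, B3=T, B5=T, B6=F, B7=F, B8=E, B9=F, B10=S, B11=T
input #7 (u=16, z=3): covers B1=T, B1=F, B2=F, B3=T, B5=F, B6=T, B7=F, B8=S, B9=T, B10=E, B11=T
input #8 (u=12, z=1): covers B1=T, B1=F, B2=F, B3=F, B4=T, B5=F, B6=F, B7=F, B8=E, B9=F, B10=S, B11=T
input #9 (u=8, z=-3): covers B1=T, B1=F, B2=F, B3=T, B5=F, B6=F, B7=F, B8=E, B9=F, B10=S, B11=T
input #10 (u=8, z=-2): covers B1=T, B1=F, B2=F, B3=T, B5=F, B6=F, B7=F, B8=E, B9=F, B10=S, B11=T
union over the pool: B1=T, B1=F, B2=F, B3=T, B3=F, B4=T, B4=F, B5=T, B5=F, B6=T, B6=F, B7=F, B8=S, B8=E, B9=T, B9=F, B10=S, B10=E, B11=T
uncovered (3 of 22): B2=T, B7=T, B11=F
Answer: 3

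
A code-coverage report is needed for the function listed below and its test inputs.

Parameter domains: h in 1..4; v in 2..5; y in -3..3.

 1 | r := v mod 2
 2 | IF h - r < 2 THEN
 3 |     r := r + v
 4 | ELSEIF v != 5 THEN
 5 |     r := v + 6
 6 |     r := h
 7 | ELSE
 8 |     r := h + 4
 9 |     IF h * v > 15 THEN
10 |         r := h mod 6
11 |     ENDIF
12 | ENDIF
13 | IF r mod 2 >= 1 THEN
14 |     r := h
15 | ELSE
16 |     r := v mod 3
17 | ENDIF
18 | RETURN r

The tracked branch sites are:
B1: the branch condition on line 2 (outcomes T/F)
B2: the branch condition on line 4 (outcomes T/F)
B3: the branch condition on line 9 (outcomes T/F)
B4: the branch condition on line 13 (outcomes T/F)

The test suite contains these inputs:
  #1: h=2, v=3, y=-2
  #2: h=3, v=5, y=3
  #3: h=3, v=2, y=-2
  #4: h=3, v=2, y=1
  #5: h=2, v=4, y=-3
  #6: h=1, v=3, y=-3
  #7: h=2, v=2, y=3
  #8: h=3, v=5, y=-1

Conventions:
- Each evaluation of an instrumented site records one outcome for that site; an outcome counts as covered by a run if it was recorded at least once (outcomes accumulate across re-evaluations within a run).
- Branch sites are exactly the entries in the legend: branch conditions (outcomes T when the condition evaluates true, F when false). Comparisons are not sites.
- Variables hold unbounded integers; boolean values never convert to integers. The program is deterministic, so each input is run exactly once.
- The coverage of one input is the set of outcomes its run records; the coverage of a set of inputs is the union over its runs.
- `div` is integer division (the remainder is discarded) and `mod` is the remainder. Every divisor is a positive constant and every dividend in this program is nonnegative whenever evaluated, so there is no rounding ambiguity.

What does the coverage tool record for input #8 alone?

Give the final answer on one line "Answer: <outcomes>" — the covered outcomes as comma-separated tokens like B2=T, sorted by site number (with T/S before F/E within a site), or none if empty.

Running input #8 (h=3, v=5, y=-1), event by event:
  B1->F, B2->F, B3->F, B4->T
as a set, this run covers: B1=F, B2=F, B3=F, B4=T

Answer: B1=F, B2=F, B3=F, B4=T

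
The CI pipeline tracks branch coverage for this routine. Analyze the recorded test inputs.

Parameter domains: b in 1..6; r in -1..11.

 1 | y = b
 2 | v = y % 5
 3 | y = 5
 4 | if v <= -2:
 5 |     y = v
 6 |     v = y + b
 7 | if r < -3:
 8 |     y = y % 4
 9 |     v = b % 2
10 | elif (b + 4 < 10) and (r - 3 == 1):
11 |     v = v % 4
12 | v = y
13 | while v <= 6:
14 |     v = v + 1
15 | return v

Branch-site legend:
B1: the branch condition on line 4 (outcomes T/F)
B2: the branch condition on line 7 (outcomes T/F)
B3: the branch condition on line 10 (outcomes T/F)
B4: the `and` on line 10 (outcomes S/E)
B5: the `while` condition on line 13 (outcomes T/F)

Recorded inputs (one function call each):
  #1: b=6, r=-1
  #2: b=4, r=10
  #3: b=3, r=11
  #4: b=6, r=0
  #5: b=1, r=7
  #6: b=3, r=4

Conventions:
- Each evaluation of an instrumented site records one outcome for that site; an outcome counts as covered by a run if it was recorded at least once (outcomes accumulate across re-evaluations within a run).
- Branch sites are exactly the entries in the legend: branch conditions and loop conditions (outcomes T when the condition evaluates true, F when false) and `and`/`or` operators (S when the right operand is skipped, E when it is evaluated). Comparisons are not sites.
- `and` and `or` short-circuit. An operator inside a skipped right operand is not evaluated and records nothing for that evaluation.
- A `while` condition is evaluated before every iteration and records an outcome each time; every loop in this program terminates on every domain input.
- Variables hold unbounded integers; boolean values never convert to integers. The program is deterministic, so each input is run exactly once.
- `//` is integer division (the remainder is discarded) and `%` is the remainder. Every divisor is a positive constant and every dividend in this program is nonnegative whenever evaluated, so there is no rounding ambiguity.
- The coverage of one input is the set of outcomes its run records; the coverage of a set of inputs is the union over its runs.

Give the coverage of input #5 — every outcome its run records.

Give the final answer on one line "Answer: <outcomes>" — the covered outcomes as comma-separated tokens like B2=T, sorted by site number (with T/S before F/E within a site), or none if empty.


Running input #5 (b=1, r=7), event by event:
  B1->F, B2->F, B4->E, B3->F, B5->T, B5->T, B5->F
collecting distinct outcomes: B1=F, B2=F, B3=F, B4=E, B5=T, B5=F
Answer: B1=F, B2=F, B3=F, B4=E, B5=T, B5=F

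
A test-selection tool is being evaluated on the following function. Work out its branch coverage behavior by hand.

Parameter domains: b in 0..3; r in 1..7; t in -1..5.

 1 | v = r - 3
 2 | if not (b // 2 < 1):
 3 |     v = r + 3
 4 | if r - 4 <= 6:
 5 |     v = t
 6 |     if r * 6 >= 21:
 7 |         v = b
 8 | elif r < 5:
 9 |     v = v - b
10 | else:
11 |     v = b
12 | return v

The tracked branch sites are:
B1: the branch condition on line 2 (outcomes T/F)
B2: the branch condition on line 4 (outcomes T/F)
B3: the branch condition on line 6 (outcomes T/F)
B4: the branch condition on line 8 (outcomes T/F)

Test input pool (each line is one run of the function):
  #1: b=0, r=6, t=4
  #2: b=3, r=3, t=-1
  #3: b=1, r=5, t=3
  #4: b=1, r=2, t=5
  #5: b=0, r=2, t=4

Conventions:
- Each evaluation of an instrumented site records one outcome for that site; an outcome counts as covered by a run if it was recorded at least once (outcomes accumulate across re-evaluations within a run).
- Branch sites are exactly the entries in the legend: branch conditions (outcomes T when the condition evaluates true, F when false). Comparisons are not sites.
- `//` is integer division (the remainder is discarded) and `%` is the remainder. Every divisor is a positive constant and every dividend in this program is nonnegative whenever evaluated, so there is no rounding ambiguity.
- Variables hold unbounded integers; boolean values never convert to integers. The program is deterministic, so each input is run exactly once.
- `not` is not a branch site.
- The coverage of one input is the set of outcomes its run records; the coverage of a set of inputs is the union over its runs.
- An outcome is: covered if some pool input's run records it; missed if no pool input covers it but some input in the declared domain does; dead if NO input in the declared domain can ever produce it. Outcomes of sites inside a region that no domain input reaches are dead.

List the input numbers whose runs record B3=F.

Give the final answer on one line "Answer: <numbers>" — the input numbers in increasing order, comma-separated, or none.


input #1 (b=0, r=6, t=4): never hits B3=F
input #2 (b=3, r=3, t=-1): hits B3=F
input #3 (b=1, r=5, t=3): never hits B3=F
input #4 (b=1, r=2, t=5): hits B3=F
input #5 (b=0, r=2, t=4): hits B3=F
Answer: 2, 4, 5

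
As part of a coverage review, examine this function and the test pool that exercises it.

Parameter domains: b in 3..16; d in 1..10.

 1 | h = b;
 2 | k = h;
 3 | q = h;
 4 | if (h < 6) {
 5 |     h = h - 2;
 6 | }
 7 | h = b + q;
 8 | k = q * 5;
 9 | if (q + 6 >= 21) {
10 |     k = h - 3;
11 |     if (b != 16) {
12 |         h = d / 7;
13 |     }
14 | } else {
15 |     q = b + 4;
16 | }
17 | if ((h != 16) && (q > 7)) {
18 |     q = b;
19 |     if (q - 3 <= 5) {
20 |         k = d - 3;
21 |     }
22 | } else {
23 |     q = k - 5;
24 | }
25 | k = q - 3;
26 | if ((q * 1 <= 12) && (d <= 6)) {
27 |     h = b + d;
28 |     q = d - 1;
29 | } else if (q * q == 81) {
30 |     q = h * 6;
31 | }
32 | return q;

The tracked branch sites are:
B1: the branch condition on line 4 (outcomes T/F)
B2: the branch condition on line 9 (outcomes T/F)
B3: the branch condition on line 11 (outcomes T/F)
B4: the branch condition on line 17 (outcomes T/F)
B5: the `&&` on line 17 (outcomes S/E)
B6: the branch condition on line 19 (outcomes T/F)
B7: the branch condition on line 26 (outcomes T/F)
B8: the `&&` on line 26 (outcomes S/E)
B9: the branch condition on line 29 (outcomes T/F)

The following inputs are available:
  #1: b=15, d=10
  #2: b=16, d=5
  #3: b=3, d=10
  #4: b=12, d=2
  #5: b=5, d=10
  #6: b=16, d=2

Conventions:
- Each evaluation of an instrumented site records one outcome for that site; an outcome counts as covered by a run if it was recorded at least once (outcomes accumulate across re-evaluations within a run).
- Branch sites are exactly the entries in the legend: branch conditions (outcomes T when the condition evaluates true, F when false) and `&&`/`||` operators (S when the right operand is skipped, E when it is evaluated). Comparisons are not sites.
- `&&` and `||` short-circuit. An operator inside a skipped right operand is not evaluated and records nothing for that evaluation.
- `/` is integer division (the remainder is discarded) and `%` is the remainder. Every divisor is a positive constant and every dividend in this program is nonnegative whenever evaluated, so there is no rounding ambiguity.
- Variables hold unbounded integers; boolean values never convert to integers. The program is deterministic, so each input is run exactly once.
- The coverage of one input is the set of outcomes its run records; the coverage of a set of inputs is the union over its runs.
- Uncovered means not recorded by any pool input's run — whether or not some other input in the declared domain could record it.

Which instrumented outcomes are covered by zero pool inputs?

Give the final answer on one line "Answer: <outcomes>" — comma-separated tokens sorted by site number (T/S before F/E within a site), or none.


input #1 (b=15, d=10): events B1->F, B2->T, B3->T, B5->E, B4->T, B6->F, B8->S, B7->F, B9->F; covers B1=F, B2=T, B3=T, B4=T, B5=E, B6=F, B7=F, B8=S, B9=F
input #2 (b=16, d=5): events B1->F, B2->T, B3->F, B5->E, B4->T, B6->F, B8->S, B7->F, B9->F; covers B1=F, B2=T, B3=F, B4=T, B5=E, B6=F, B7=F, B8=S, B9=F
input #3 (b=3, d=10): events B1->T, B2->F, B5->E, B4->F, B8->E, B7->F, B9->F; covers B1=T, B2=F, B4=F, B5=E, B7=F, B8=E, B9=F
input #4 (b=12, d=2): events B1->F, B2->F, B5->E, B4->T, B6->F, B8->E, B7->T; covers B1=F, B2=F, B4=T, B5=E, B6=F, B7=T, B8=E
input #5 (b=5, d=10): events B1->T, B2->F, B5->E, B4->T, B6->T, B8->E, B7->F, B9->F; covers B1=T, B2=F, B4=T, B5=E, B6=T, B7=F, B8=E, B9=F
input #6 (b=16, d=2): events B1->F, B2->T, B3->F, B5->E, B4->T, B6->F, B8->S, B7->F, B9->F; covers B1=F, B2=T, B3=F, B4=T, B5=E, B6=F, B7=F, B8=S, B9=F
union over the pool: B1=T, B1=F, B2=T, B2=F, B3=T, B3=F, B4=T, B4=F, B5=E, B6=T, B6=F, B7=T, B7=F, B8=S, B8=E, B9=F
uncovered (2 of 18): B5=S, B9=T
Answer: B5=S, B9=T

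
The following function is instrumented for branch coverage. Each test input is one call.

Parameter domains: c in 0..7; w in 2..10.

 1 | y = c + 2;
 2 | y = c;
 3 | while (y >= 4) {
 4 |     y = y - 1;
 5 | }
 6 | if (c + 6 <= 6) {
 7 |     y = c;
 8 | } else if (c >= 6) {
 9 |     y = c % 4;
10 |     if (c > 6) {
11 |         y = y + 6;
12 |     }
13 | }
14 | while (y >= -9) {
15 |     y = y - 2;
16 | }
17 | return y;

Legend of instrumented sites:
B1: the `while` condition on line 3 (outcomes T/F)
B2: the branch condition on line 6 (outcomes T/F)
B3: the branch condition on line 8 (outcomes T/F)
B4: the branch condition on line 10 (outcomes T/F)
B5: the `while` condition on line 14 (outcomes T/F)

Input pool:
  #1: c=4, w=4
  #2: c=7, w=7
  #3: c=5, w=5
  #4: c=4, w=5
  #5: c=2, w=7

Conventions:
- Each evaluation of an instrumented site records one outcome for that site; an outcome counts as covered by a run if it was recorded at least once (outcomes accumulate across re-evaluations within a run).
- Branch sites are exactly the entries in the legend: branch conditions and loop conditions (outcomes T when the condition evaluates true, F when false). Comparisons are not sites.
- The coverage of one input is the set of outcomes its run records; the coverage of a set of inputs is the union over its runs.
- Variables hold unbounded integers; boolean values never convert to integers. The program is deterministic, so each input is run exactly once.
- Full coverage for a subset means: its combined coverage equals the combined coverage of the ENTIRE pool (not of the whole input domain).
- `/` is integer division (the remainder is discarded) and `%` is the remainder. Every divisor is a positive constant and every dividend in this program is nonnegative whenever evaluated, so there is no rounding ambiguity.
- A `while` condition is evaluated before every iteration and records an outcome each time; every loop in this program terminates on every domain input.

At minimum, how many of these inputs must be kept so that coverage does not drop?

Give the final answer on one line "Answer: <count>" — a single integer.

run #1 (c=4, w=4) runs B1->T, B1->F, B2->F, B3->F, B5->T, B5->T, B5->T, B5->T, B5->T, B5->T, B5->T, B5->F; records B1=T, B1=F, B2=F, B3=F, B5=T, B5=F
run #2 (c=7, w=7) runs B1->T, B1->T, B1->T, B1->T, B1->F, B2->F, B3->T, B4->T, B5->T, B5->T, B5->T, B5->T, B5->T, B5->T, ...; records B1=T, B1=F, B2=F, B3=T, B4=T, B5=T, B5=F
run #3 (c=5, w=5) runs B1->T, B1->T, B1->F, B2->F, B3->F, B5->T, B5->T, B5->T, B5->T, B5->T, B5->T, B5->T, B5->F; records B1=T, B1=F, B2=F, B3=F, B5=T, B5=F
run #4 (c=4, w=5) runs B1->T, B1->F, B2->F, B3->F, B5->T, B5->T, B5->T, B5->T, B5->T, B5->T, B5->T, B5->F; records B1=T, B1=F, B2=F, B3=F, B5=T, B5=F
run #5 (c=2, w=7) runs B1->F, B2->F, B3->F, B5->T, B5->T, B5->T, B5->T, B5->T, B5->T, B5->F; records B1=F, B2=F, B3=F, B5=T, B5=F
pool-wide coverage (8 outcomes): B1=T, B1=F, B2=F, B3=T, B3=F, B4=T, B5=T, B5=F
size 1 is not enough: best union over all size-1 subsets is 7/8
size 2: inputs {1, 2} cover all 8 outcomes, and no lexicographically smaller subset of this size does

Answer: 2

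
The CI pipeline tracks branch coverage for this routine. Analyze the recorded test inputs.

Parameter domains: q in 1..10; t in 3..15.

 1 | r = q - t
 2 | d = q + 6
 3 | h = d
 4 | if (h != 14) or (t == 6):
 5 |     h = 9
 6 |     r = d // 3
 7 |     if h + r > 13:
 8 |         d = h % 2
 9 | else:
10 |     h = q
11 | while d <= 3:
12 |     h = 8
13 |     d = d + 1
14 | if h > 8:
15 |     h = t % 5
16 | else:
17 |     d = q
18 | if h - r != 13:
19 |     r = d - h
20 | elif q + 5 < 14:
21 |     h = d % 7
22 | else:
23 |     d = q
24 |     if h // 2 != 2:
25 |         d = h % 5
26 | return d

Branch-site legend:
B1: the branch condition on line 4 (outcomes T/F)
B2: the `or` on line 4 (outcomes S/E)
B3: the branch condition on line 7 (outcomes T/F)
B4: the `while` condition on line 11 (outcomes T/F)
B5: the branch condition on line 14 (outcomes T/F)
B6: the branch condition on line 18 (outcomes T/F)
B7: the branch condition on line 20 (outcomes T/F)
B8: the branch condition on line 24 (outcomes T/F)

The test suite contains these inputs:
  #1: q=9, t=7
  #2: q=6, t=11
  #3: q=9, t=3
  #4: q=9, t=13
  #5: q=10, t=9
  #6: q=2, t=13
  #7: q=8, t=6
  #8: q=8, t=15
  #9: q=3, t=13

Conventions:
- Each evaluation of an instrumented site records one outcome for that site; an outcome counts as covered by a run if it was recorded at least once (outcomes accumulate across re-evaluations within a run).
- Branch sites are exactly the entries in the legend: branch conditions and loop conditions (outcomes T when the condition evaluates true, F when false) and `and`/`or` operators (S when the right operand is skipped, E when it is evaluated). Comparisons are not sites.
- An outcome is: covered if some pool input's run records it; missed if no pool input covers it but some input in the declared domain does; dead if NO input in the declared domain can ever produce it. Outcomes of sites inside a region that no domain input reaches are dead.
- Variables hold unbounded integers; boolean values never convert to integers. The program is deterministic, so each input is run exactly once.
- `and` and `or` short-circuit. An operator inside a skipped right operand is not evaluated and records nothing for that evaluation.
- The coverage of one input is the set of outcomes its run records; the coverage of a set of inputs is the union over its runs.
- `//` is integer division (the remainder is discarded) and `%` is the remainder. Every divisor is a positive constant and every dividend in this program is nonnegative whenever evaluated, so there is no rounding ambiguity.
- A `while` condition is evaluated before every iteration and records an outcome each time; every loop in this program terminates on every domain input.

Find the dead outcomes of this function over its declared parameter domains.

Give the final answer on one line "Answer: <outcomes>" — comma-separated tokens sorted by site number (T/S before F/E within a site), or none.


running all 130 domain inputs and tallying outcomes:
  B7=F: no domain input ever produces it -> dead
  B8=T: no domain input ever produces it -> dead
  B8=F: no domain input ever produces it -> dead
  reachable outcomes have witnesses, e.g. B1=T (e.g. q=1, t=3), B1=F (e.g. q=8, t=3), B2=S (e.g. q=1, t=3), B2=E (e.g. q=8, t=3)
Answer: B7=F, B8=T, B8=F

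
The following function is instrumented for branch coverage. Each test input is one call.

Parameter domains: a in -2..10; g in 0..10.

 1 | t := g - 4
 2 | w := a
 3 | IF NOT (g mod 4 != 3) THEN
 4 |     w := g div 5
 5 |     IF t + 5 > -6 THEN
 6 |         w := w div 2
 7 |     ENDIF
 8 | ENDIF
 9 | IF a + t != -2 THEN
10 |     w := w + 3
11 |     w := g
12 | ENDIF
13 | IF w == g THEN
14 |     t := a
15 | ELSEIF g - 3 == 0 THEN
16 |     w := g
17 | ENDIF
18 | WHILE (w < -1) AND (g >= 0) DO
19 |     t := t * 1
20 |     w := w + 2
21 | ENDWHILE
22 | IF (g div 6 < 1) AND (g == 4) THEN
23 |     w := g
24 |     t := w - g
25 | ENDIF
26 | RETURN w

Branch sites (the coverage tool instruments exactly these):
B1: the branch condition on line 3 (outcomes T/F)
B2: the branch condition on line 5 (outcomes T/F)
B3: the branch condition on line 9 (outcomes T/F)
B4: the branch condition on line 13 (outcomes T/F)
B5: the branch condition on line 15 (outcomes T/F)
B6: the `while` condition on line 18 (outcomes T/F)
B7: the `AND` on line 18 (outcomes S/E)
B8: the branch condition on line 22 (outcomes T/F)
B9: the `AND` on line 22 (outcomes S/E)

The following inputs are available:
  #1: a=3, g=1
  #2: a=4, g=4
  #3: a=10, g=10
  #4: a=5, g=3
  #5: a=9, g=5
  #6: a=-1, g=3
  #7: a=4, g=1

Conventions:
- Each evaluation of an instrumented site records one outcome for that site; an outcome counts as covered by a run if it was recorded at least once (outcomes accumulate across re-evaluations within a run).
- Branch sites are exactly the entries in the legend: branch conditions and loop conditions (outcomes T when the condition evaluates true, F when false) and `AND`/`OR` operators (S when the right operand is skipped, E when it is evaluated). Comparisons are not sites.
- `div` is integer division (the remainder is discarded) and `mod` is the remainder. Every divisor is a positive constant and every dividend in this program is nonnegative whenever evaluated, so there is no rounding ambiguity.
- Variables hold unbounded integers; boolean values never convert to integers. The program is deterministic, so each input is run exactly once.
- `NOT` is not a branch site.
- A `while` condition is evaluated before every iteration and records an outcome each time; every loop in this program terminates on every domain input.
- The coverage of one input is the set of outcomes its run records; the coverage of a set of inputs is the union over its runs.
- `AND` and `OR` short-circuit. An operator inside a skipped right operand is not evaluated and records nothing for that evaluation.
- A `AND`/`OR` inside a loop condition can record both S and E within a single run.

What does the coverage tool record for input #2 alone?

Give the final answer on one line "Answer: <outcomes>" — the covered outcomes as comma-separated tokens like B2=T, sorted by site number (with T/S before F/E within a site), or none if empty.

Tracing the run of input #2 (a=4, g=4):
  B1->F, B3->T, B4->T, B7->S, B6->F, B9->E, B8->T
as a set, this run covers: B1=F, B3=T, B4=T, B6=F, B7=S, B8=T, B9=E

Answer: B1=F, B3=T, B4=T, B6=F, B7=S, B8=T, B9=E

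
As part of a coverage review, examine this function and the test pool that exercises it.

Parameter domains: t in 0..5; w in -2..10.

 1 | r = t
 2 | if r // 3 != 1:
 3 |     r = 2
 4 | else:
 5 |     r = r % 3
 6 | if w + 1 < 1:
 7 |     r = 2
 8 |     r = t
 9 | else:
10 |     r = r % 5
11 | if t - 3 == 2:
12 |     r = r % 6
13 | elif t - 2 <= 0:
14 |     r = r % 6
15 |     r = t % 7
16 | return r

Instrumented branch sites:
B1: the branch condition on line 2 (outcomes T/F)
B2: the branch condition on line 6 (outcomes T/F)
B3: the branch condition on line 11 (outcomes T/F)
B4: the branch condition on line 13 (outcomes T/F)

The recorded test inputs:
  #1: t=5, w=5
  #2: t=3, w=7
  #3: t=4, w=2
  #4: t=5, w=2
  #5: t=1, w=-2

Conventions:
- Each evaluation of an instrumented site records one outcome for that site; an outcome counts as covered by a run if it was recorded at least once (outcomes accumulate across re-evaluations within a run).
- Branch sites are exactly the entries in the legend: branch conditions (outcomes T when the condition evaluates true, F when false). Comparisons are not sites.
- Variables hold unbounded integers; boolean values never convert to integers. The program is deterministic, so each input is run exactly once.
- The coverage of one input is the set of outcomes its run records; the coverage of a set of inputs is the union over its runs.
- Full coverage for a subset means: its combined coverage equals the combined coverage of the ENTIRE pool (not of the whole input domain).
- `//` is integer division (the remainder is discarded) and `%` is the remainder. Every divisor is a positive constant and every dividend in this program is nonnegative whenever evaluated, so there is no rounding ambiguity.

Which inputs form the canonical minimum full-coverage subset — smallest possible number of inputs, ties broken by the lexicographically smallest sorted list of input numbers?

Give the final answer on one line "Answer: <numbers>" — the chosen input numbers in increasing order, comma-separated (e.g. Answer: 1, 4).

run #1 (t=5, w=5) runs B1->F, B2->F, B3->T; records B1=F, B2=F, B3=T
run #2 (t=3, w=7) runs B1->F, B2->F, B3->F, B4->F; records B1=F, B2=F, B3=F, B4=F
run #3 (t=4, w=2) runs B1->F, B2->F, B3->F, B4->F; records B1=F, B2=F, B3=F, B4=F
run #4 (t=5, w=2) runs B1->F, B2->F, B3->T; records B1=F, B2=F, B3=T
run #5 (t=1, w=-2) runs B1->T, B2->T, B3->F, B4->T; records B1=T, B2=T, B3=F, B4=T
pool-wide coverage (8 outcomes): B1=T, B1=F, B2=T, B2=F, B3=T, B3=F, B4=T, B4=F
no size-1 subset reaches all 8 outcomes (best union: 4/8)
no size-2 subset reaches all 8 outcomes (best union: 7/8)
at size 3, {1, 2, 5} reaches all 8 outcomes; every lexicographically earlier size-3 subset fails

Answer: 1, 2, 5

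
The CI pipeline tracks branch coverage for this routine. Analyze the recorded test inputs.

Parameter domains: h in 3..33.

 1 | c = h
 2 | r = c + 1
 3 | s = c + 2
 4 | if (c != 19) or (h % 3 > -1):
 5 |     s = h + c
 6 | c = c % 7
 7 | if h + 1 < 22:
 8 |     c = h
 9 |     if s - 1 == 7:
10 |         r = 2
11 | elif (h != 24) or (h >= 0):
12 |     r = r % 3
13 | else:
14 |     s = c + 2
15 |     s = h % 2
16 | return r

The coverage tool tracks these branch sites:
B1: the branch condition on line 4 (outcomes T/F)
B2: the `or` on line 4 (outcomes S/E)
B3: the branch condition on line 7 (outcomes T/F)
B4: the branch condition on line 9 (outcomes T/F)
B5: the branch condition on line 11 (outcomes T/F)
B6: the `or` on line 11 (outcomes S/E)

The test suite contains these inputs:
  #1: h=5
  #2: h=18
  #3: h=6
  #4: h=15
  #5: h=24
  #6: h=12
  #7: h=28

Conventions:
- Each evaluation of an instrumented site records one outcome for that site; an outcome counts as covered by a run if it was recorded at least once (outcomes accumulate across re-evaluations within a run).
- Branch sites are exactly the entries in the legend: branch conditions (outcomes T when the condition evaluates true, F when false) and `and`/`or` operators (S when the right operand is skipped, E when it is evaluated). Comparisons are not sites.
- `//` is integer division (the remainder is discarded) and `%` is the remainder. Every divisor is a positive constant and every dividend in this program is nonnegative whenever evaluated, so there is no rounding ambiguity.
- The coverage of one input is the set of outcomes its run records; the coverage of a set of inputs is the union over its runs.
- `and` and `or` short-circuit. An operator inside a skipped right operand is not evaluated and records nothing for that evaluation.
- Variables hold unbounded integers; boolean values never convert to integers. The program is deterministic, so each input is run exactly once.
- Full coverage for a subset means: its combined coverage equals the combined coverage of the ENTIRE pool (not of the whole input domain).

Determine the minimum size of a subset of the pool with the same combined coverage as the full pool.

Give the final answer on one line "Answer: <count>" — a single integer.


input #1, h=5: events B2->S, B1->T, B3->T, B4->F; outcomes B1=T, B2=S, B3=T, B4=F
input #2, h=18: events B2->S, B1->T, B3->T, B4->F; outcomes B1=T, B2=S, B3=T, B4=F
input #3, h=6: events B2->S, B1->T, B3->T, B4->F; outcomes B1=T, B2=S, B3=T, B4=F
input #4, h=15: events B2->S, B1->T, B3->T, B4->F; outcomes B1=T, B2=S, B3=T, B4=F
input #5, h=24: events B2->S, B1->T, B3->F, B6->E, B5->T; outcomes B1=T, B2=S, B3=F, B5=T, B6=E
input #6, h=12: events B2->S, B1->T, B3->T, B4->F; outcomes B1=T, B2=S, B3=T, B4=F
input #7, h=28: events B2->S, B1->T, B3->F, B6->S, B5->T; outcomes B1=T, B2=S, B3=F, B5=T, B6=S
pool-wide coverage (8 outcomes): B1=T, B2=S, B3=T, B3=F, B4=F, B5=T, B6=S, B6=E
checked all size-1 subsets: none covers 8 outcomes (max 5/8)
checked all size-2 subsets: none covers 8 outcomes (max 7/8)
the canonical winner is {1, 5, 7}: size 3, full 8-outcome coverage, earliest index list among size-3 covers
Answer: 3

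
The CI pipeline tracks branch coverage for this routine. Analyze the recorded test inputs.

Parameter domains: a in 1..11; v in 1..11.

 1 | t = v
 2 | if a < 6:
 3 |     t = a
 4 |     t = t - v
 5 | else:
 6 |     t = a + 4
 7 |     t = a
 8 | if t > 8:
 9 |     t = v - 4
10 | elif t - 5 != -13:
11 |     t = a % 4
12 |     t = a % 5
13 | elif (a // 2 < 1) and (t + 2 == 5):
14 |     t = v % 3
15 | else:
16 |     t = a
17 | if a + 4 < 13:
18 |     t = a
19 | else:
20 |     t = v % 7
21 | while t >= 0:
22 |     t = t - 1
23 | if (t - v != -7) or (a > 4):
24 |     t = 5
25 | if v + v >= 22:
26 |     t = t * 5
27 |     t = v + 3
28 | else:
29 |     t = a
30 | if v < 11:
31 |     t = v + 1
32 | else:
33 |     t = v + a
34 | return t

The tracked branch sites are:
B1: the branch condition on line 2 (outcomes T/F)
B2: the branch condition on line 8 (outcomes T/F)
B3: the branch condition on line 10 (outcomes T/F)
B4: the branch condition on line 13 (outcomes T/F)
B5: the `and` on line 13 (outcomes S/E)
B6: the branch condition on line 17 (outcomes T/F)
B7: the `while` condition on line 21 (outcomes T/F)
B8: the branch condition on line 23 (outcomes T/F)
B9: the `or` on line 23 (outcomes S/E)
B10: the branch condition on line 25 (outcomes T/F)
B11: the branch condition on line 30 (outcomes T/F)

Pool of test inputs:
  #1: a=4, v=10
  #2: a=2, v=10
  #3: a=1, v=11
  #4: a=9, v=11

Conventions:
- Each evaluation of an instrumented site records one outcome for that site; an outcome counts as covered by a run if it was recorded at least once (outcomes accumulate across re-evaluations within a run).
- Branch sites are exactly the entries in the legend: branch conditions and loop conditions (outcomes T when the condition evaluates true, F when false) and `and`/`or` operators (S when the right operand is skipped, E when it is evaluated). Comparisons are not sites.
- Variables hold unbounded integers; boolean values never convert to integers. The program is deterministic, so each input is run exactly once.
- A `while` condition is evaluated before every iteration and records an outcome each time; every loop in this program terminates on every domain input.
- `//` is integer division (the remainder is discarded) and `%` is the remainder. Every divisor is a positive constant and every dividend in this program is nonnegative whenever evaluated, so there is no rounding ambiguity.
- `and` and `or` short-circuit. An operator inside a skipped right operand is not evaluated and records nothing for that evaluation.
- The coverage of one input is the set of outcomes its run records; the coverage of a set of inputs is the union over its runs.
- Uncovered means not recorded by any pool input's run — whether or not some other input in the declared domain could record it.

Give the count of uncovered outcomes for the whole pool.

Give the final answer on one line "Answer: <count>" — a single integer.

#1 (a=4, v=10) -> B1->T, B2->F, B3->T, B6->T, B7->T, B7->T, B7->T, B7->T, B7->T, B7->F, B9->S, B8->T, B10->F, B11->T; covered: B1=T, B2=F, B3=T, B6=T, B7=T, B7=F, B8=T, B9=S, B10=F, B11=T
#2 (a=2, v=10) -> B1->T, B2->F, B3->F, B5->S, B4->F, B6->T, B7->T, B7->T, B7->T, B7->F, B9->S, B8->T, B10->F, B11->T; covered: B1=T, B2=F, B3=F, B4=F, B5=S, B6=T, B7=T, B7=F, B8=T, B9=S, B10=F, B11=T
#3 (a=1, v=11) -> B1->T, B2->F, B3->T, B6->T, B7->T, B7->T, B7->F, B9->S, B8->T, B10->T, B11->F; covered: B1=T, B2=F, B3=T, B6=T, B7=T, B7=F, B8=T, B9=S, B10=T, B11=F
#4 (a=9, v=11) -> B1->F, B2->T, B6->F, B7->T, B7->T, B7->T, B7->T, B7->T, B7->F, B9->S, B8->T, B10->T, B11->F; covered: B1=F, B2=T, B6=F, B7=T, B7=F, B8=T, B9=S, B10=T, B11=F
union over the pool: B1=T, B1=F, B2=T, B2=F, B3=T, B3=F, B4=F, B5=S, B6=T, B6=F, B7=T, B7=F, B8=T, B9=S, B10=T, B10=F, B11=T, B11=F
uncovered (4 of 22): B4=T, B5=E, B8=F, B9=E

Answer: 4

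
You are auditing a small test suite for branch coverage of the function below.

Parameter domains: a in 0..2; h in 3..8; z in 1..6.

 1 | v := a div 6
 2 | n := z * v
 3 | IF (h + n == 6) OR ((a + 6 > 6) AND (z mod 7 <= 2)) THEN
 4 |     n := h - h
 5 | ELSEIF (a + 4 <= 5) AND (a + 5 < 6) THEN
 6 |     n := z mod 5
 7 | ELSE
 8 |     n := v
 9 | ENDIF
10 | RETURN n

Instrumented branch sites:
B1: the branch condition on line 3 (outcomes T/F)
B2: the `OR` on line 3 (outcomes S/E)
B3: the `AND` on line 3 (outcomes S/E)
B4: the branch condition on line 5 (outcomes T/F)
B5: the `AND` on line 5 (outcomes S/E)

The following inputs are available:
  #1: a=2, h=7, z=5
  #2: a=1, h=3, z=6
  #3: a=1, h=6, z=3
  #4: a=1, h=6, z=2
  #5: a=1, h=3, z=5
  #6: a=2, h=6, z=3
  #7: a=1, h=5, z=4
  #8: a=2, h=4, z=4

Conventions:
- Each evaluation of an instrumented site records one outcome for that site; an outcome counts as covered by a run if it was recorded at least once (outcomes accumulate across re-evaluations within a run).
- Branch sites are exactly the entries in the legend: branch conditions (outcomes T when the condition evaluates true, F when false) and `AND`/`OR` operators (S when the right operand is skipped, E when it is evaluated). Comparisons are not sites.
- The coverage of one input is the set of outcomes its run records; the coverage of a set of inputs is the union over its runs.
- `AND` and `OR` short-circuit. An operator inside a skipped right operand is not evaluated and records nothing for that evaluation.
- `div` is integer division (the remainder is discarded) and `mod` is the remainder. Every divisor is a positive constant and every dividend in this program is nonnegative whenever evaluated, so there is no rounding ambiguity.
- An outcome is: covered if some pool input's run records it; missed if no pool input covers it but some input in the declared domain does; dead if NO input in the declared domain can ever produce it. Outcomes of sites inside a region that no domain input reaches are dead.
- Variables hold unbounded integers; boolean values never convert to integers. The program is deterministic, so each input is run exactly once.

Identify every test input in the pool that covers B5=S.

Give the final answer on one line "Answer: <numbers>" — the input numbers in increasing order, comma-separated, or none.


input #1 (a=2, h=7, z=5): covers B5=S
input #2 (a=1, h=3, z=6): misses B5=S
input #3 (a=1, h=6, z=3): misses B5=S
input #4 (a=1, h=6, z=2): misses B5=S
input #5 (a=1, h=3, z=5): misses B5=S
input #6 (a=2, h=6, z=3): misses B5=S
input #7 (a=1, h=5, z=4): misses B5=S
input #8 (a=2, h=4, z=4): covers B5=S
Answer: 1, 8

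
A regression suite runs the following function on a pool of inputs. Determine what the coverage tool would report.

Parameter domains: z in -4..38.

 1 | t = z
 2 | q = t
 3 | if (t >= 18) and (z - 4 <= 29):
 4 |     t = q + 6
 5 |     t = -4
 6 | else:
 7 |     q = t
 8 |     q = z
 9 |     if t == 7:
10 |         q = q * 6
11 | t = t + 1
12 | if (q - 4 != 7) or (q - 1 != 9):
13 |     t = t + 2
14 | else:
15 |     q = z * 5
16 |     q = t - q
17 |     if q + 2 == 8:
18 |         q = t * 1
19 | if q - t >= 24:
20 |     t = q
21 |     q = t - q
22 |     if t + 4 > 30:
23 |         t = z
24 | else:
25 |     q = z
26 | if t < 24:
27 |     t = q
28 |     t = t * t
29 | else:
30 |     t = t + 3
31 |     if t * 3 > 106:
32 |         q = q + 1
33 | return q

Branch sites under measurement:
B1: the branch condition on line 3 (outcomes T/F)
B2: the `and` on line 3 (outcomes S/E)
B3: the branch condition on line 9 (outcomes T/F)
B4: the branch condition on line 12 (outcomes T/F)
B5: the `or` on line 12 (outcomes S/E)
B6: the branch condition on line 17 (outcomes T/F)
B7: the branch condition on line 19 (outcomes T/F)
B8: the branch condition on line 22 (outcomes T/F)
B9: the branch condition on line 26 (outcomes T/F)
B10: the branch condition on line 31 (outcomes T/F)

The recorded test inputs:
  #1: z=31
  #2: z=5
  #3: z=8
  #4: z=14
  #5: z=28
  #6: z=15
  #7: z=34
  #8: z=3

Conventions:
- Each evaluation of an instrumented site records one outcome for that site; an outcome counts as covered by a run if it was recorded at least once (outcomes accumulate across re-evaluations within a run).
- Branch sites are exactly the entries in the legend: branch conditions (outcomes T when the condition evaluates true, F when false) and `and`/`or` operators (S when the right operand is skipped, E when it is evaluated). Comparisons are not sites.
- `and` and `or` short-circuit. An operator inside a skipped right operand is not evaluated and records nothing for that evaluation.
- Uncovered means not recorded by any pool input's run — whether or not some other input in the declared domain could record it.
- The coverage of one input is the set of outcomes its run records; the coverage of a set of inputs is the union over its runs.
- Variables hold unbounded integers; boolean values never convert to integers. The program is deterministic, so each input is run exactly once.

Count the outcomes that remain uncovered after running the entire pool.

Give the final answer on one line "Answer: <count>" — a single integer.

test 1 (z=31) fires B2->E, B1->T, B5->S, B4->T, B7->T, B8->T, B9->F, B10->F; hits B1=T, B2=E, B4=T, B5=S, B7=T, B8=T, B9=F, B10=F
test 2 (z=5) fires B2->S, B1->F, B3->F, B5->S, B4->T, B7->F, B9->T; hits B1=F, B2=S, B3=F, B4=T, B5=S, B7=F, B9=T
test 3 (z=8) fires B2->S, B1->F, B3->F, B5->S, B4->T, B7->F, B9->T; hits B1=F, B2=S, B3=F, B4=T, B5=S, B7=F, B9=T
test 4 (z=14) fires B2->S, B1->F, B3->F, B5->S, B4->T, B7->F, B9->T; hits B1=F, B2=S, B3=F, B4=T, B5=S, B7=F, B9=T
test 5 (z=28) fires B2->E, B1->T, B5->S, B4->T, B7->T, B8->T, B9->F, B10->F; hits B1=T, B2=E, B4=T, B5=S, B7=T, B8=T, B9=F, B10=F
test 6 (z=15) fires B2->S, B1->F, B3->F, B5->S, B4->T, B7->F, B9->T; hits B1=F, B2=S, B3=F, B4=T, B5=S, B7=F, B9=T
test 7 (z=34) fires B2->E, B1->F, B3->F, B5->S, B4->T, B7->F, B9->F, B10->T; hits B1=F, B2=E, B3=F, B4=T, B5=S, B7=F, B9=F, B10=T
test 8 (z=3) fires B2->S, B1->F, B3->F, B5->S, B4->T, B7->F, B9->T; hits B1=F, B2=S, B3=F, B4=T, B5=S, B7=F, B9=T
union over the pool: B1=T, B1=F, B2=S, B2=E, B3=F, B4=T, B5=S, B7=T, B7=F, B8=T, B9=T, B9=F, B10=T, B10=F
uncovered (6 of 20): B3=T, B4=F, B5=E, B6=T, B6=F, B8=F

Answer: 6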